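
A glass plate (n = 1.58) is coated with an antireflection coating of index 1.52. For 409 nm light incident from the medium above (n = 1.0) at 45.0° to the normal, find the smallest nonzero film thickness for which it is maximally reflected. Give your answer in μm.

0.152 μm

Ray reflecting at the top interface goes from n = 1.0 toward n = 1.52: a half-wave phase shift.
Bottom surface (1.52 → 1.58): reflection off a higher-index medium gives a half-wave phase shift.
Net: no relative phase inversion (both shifts match).
So the condition for constructive reflection is 2 n t cos θ_r = m λ.
Snell's law: 1.0 sin 45.0° = 1.52 sin θ_r → sin θ_r = 0.465, cos θ_r = 0.885.
Minimum nonzero at m = 1: t = λ / (2 n cos θ_r) = 409 / (2 × 1.52 × 0.885) = 152 nm.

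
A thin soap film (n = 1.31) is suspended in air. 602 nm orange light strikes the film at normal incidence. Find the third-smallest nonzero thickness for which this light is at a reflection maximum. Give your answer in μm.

0.574 μm

Ray reflecting at the top interface goes from n = 1.0 toward n = 1.31: a half-wave phase shift.
Ray reflecting at the bottom interface goes from n = 1.31 toward n = 1.0: no phase shift.
Exactly one π shift → a net half-wave offset.
For bright reflection here: 2 n t = (m + ½) λ.
The third-smallest nonzero thickness corresponds to m = 2: t = (m + ½) λ / (2 n) = 2.50 × 602 / (2 × 1.31) = 574 nm.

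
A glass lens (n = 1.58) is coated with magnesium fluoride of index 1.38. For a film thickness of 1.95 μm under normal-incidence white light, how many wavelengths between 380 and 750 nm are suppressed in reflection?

7

Top surface (1.0 → 1.38): reflection off a higher-index medium gives a half-wave phase shift.
Bottom surface (1.38 → 1.58): reflection off a higher-index medium gives a half-wave phase shift.
The two reflections carry the same phase change, so no net offset.
With no net inversion, destructive interference in reflection requires 2 n t = (m + ½) λ.
λ = 2 n t / (m + ½) = 5382 / (m + ½) nm.
m=6: 828 nm (IR); m=7: 718 nm (visible); m=8: 633 nm (visible); m=9: 567 nm (visible); m=10: 513 nm (visible); m=11: 468 nm (visible); m=12: 431 nm (visible); m=13: 399 nm (visible); m=14: 371 nm (UV).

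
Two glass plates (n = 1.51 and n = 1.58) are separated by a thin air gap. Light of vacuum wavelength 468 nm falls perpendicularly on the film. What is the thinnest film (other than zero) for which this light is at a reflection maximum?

At the upper boundary (n = 1.51 to n = 1.0) the reflected ray undergoes no phase shift.
Bottom surface (1.0 → 1.58): reflection off a higher-index medium gives a half-wave phase shift.
Net: one phase inversion between the two reflected rays.
With one net inversion, constructive interference in reflection requires 2 n t = (m + ½) λ.
Minimum at m = 0: t = λ / (4 n) = 468 / (4 × 1.0) = 117 nm.

117 nm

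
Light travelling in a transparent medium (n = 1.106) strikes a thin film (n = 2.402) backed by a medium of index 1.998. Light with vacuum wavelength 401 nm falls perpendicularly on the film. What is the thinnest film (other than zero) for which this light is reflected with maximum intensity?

41.7 nm

At the upper boundary (n = 1.106 to n = 2.402) the reflected ray undergoes a half-wave phase shift.
At the lower boundary (n = 2.402 to n = 1.998) the reflected ray undergoes no phase shift.
Net: one phase inversion between the two reflected rays.
With one net inversion, constructive interference in reflection requires 2 n t = (m + ½) λ.
Minimum at m = 0: t = λ / (4 n) = 401 / (4 × 2.402) = 41.7 nm.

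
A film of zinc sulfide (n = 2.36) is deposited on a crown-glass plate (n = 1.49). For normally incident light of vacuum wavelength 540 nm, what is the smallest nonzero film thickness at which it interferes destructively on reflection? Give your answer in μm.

0.114 μm

Ray reflecting at the top interface goes from n = 1.0 toward n = 2.36: a half-wave phase shift.
Bottom surface (2.36 → 1.49): reflection off a lower-index medium gives no phase shift.
Net: one phase inversion between the two reflected rays.
So the condition for destructive reflection is 2 n t = m λ.
The smallest nonzero thickness corresponds to m = 1: t = m λ / (2 n) = 1.00 × 540 / (2 × 2.36) = 114 nm.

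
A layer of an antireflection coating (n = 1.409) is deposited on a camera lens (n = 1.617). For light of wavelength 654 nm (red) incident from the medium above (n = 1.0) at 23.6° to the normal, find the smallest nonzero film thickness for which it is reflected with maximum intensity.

Ray reflecting at the top interface goes from n = 1.0 toward n = 1.409: a half-wave phase shift.
Ray reflecting at the bottom interface goes from n = 1.409 toward n = 1.617: a half-wave phase shift.
Net: no relative phase inversion (both shifts match).
For maximum reflection here: 2 n t cos θ_r = m λ.
Snell's law: 1.0 sin 23.6° = 1.409 sin θ_r → sin θ_r = 0.284, cos θ_r = 0.959.
Minimum nonzero at m = 1: t = λ / (2 n cos θ_r) = 654 / (2 × 1.409 × 0.959) = 242 nm.

242 nm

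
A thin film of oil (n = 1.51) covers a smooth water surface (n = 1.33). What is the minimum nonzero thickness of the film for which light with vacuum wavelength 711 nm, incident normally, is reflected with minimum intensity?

Ray reflecting at the top interface goes from n = 1.0 toward n = 1.51: a half-wave phase shift.
Bottom surface (1.51 → 1.33): reflection off a lower-index medium gives no phase shift.
The two reflections differ by half a wavelength.
For weak reflection here: 2 n t = m λ.
Minimum nonzero at m = 1: t = λ / (2 n) = 711 / (2 × 1.51) = 235 nm.

235 nm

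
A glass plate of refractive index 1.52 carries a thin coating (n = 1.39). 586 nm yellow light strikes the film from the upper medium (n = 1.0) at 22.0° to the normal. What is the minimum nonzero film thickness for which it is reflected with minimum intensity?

109 nm

At the upper boundary (n = 1.0 to n = 1.39) the reflected ray undergoes a half-wave phase shift.
Bottom surface (1.39 → 1.52): reflection off a higher-index medium gives a half-wave phase shift.
The two reflections carry the same phase change, so no net offset.
So the condition for destructive reflection is 2 n t cos θ_r = (m + ½) λ.
Snell's law: 1.0 sin 22.0° = 1.39 sin θ_r → sin θ_r = 0.270, cos θ_r = 0.963.
Minimum at m = 0: t = λ / (4 n cos θ_r) = 586 / (4 × 1.39 × 0.963) = 109 nm.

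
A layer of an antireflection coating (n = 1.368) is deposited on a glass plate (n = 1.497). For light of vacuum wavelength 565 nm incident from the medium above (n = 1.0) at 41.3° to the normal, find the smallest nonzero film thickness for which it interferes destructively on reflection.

118 nm

Ray reflecting at the top interface goes from n = 1.0 toward n = 1.368: a half-wave phase shift.
Bottom surface (1.368 → 1.497): reflection off a higher-index medium gives a half-wave phase shift.
Net: no relative phase inversion (both shifts match).
With no net inversion, destructive interference in reflection requires 2 n t cos θ_r = (m + ½) λ.
Snell's law: 1.0 sin 41.3° = 1.368 sin θ_r → sin θ_r = 0.482, cos θ_r = 0.876.
Minimum at m = 0: t = λ / (4 n cos θ_r) = 565 / (4 × 1.368 × 0.876) = 118 nm.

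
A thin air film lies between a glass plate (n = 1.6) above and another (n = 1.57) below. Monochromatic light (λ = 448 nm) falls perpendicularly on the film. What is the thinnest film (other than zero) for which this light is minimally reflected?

Ray reflecting at the top interface goes from n = 1.6 toward n = 1.0: no phase shift.
Bottom surface (1.0 → 1.57): reflection off a higher-index medium gives a half-wave phase shift.
Exactly one π shift → a net half-wave offset.
With one net inversion, destructive interference in reflection requires 2 n t = m λ.
Minimum nonzero at m = 1: t = λ / (2 n) = 448 / (2 × 1.0) = 224 nm.

224 nm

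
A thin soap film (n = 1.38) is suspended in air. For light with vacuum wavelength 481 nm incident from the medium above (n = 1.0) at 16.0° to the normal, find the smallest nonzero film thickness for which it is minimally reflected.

178 nm

Ray reflecting at the top interface goes from n = 1.0 toward n = 1.38: a half-wave phase shift.
Ray reflecting at the bottom interface goes from n = 1.38 toward n = 1.0: no phase shift.
Exactly one π shift → a net half-wave offset.
With one net inversion, destructive interference in reflection requires 2 n t cos θ_r = m λ.
Snell's law: 1.0 sin 16.0° = 1.38 sin θ_r → sin θ_r = 0.200, cos θ_r = 0.980.
Minimum nonzero at m = 1: t = λ / (2 n cos θ_r) = 481 / (2 × 1.38 × 0.980) = 178 nm.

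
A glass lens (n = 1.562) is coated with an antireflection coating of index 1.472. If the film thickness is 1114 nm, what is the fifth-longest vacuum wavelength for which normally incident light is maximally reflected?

656 nm

Ray reflecting at the top interface goes from n = 1.0 toward n = 1.472: a half-wave phase shift.
Ray reflecting at the bottom interface goes from n = 1.472 toward n = 1.562: a half-wave phase shift.
Zero or two π shifts → no net half-wave offset.
So the condition for constructive reflection is 2 n t = m λ.
λ = 2 n t / m. The fifth-longest wavelength is m = 5: λ = 2 × 1.472 × 1114 / 5.00 = 656 nm.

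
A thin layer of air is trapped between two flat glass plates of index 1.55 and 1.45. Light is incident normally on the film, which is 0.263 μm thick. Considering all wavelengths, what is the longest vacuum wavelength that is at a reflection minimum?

Top surface (1.55 → 1.0): reflection off a lower-index medium gives no phase shift.
Ray reflecting at the bottom interface goes from n = 1.0 toward n = 1.45: a half-wave phase shift.
Net: one phase inversion between the two reflected rays.
So the condition for destructive reflection is 2 n t = m λ.
λ = 2 n t / m. The longest wavelength is m = 1: λ = 2 × 1.0 × 263 / 1.00 = 526 nm.

526 nm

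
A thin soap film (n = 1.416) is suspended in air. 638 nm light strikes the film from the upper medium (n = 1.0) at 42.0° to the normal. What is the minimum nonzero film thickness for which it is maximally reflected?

128 nm

At the upper boundary (n = 1.0 to n = 1.416) the reflected ray undergoes a half-wave phase shift.
Ray reflecting at the bottom interface goes from n = 1.416 toward n = 1.0: no phase shift.
Exactly one π shift → a net half-wave offset.
With one net inversion, constructive interference in reflection requires 2 n t cos θ_r = (m + ½) λ.
Snell's law: 1.0 sin 42.0° = 1.416 sin θ_r → sin θ_r = 0.473, cos θ_r = 0.881.
Minimum at m = 0: t = λ / (4 n cos θ_r) = 638 / (4 × 1.416 × 0.881) = 128 nm.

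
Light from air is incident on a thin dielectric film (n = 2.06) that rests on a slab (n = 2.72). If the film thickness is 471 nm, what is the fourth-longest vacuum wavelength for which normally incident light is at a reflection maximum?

485 nm

Ray reflecting at the top interface goes from n = 1.0 toward n = 2.06: a half-wave phase shift.
Ray reflecting at the bottom interface goes from n = 2.06 toward n = 2.72: a half-wave phase shift.
Net: no relative phase inversion (both shifts match).
So the condition for constructive reflection is 2 n t = m λ.
λ = 2 n t / m. The fourth-longest wavelength is m = 4: λ = 2 × 2.06 × 471 / 4.00 = 485 nm.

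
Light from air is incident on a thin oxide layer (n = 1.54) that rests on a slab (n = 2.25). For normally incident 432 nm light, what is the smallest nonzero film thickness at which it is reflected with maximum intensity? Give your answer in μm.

At the upper boundary (n = 1.0 to n = 1.54) the reflected ray undergoes a half-wave phase shift.
At the lower boundary (n = 1.54 to n = 2.25) the reflected ray undergoes a half-wave phase shift.
The two reflections carry the same phase change, so no net offset.
With no net inversion, constructive interference in reflection requires 2 n t = m λ.
The smallest nonzero thickness corresponds to m = 1: t = m λ / (2 n) = 1.00 × 432 / (2 × 1.54) = 140 nm.

0.140 μm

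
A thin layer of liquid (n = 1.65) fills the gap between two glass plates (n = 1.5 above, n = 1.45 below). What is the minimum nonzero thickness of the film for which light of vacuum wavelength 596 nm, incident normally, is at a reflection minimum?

181 nm

Ray reflecting at the top interface goes from n = 1.5 toward n = 1.65: a half-wave phase shift.
At the lower boundary (n = 1.65 to n = 1.45) the reflected ray undergoes no phase shift.
Net: one phase inversion between the two reflected rays.
So the condition for destructive reflection is 2 n t = m λ.
Minimum nonzero at m = 1: t = λ / (2 n) = 596 / (2 × 1.65) = 181 nm.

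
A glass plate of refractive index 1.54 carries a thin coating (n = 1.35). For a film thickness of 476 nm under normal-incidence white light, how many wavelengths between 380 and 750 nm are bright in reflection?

Top surface (1.0 → 1.35): reflection off a higher-index medium gives a half-wave phase shift.
Ray reflecting at the bottom interface goes from n = 1.35 toward n = 1.54: a half-wave phase shift.
The two reflections carry the same phase change, so no net offset.
With no net inversion, constructive interference in reflection requires 2 n t = m λ.
λ = 2 n t / m = 1285 / m nm.
m=1: 1285 nm (IR); m=2: 643 nm (visible); m=3: 428 nm (visible); m=4: 321 nm (UV).

2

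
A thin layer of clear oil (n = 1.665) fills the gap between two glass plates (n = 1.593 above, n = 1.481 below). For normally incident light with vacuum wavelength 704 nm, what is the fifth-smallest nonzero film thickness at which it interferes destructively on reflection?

At the upper boundary (n = 1.593 to n = 1.665) the reflected ray undergoes a half-wave phase shift.
Ray reflecting at the bottom interface goes from n = 1.665 toward n = 1.481: no phase shift.
Net: one phase inversion between the two reflected rays.
For dark reflection here: 2 n t = m λ.
The fifth-smallest nonzero thickness corresponds to m = 5: t = m λ / (2 n) = 5.00 × 704 / (2 × 1.665) = 1057 nm.

1057 nm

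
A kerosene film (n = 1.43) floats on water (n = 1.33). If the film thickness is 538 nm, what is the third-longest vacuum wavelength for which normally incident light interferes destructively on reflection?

Top surface (1.0 → 1.43): reflection off a higher-index medium gives a half-wave phase shift.
Ray reflecting at the bottom interface goes from n = 1.43 toward n = 1.33: no phase shift.
Exactly one π shift → a net half-wave offset.
So the condition for destructive reflection is 2 n t = m λ.
λ = 2 n t / m. The third-longest wavelength is m = 3: λ = 2 × 1.43 × 538 / 3.00 = 513 nm.

513 nm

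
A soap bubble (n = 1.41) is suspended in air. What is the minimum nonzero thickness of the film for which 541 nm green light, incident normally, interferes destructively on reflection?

192 nm

Top surface (1.0 → 1.41): reflection off a higher-index medium gives a half-wave phase shift.
At the lower boundary (n = 1.41 to n = 1.0) the reflected ray undergoes no phase shift.
Exactly one π shift → a net half-wave offset.
So the condition for destructive reflection is 2 n t = m λ.
Minimum nonzero at m = 1: t = λ / (2 n) = 541 / (2 × 1.41) = 192 nm.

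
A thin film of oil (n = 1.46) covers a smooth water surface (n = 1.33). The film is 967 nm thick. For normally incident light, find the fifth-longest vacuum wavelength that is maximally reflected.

Ray reflecting at the top interface goes from n = 1.0 toward n = 1.46: a half-wave phase shift.
Ray reflecting at the bottom interface goes from n = 1.46 toward n = 1.33: no phase shift.
Net: one phase inversion between the two reflected rays.
So the condition for constructive reflection is 2 n t = (m + ½) λ.
λ = 2 n t / (m + ½). The fifth-longest wavelength is m = 4: λ = 2 × 1.46 × 967 / 4.50 = 627 nm.

627 nm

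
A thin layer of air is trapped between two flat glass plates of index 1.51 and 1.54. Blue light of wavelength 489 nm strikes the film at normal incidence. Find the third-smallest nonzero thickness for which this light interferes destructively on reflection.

734 nm

Top surface (1.51 → 1.0): reflection off a lower-index medium gives no phase shift.
Bottom surface (1.0 → 1.54): reflection off a higher-index medium gives a half-wave phase shift.
Net: one phase inversion between the two reflected rays.
So the condition for destructive reflection is 2 n t = m λ.
The third-smallest nonzero thickness corresponds to m = 3: t = m λ / (2 n) = 3.00 × 489 / (2 × 1.0) = 734 nm.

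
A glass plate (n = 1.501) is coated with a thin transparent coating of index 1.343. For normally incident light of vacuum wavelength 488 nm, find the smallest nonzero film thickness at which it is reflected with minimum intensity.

Ray reflecting at the top interface goes from n = 1.0 toward n = 1.343: a half-wave phase shift.
Bottom surface (1.343 → 1.501): reflection off a higher-index medium gives a half-wave phase shift.
The two reflections carry the same phase change, so no net offset.
For minimum reflection here: 2 n t = (m + ½) λ.
Minimum at m = 0: t = λ / (4 n) = 488 / (4 × 1.343) = 90.8 nm.

90.8 nm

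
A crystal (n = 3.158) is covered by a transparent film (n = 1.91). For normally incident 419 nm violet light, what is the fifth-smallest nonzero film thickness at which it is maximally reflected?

548 nm

At the upper boundary (n = 1.0 to n = 1.91) the reflected ray undergoes a half-wave phase shift.
At the lower boundary (n = 1.91 to n = 3.158) the reflected ray undergoes a half-wave phase shift.
The two reflections carry the same phase change, so no net offset.
With no net inversion, constructive interference in reflection requires 2 n t = m λ.
The fifth-smallest nonzero thickness corresponds to m = 5: t = m λ / (2 n) = 5.00 × 419 / (2 × 1.91) = 548 nm.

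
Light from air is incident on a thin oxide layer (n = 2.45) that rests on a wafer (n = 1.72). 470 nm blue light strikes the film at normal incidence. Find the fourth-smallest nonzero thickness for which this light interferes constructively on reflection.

Ray reflecting at the top interface goes from n = 1.0 toward n = 2.45: a half-wave phase shift.
At the lower boundary (n = 2.45 to n = 1.72) the reflected ray undergoes no phase shift.
Exactly one π shift → a net half-wave offset.
For bright reflection here: 2 n t = (m + ½) λ.
The fourth-smallest nonzero thickness corresponds to m = 3: t = (m + ½) λ / (2 n) = 3.50 × 470 / (2 × 2.45) = 336 nm.

336 nm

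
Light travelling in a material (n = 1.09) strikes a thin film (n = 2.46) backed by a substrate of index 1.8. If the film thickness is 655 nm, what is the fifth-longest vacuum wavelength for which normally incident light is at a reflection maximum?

Ray reflecting at the top interface goes from n = 1.09 toward n = 2.46: a half-wave phase shift.
At the lower boundary (n = 2.46 to n = 1.8) the reflected ray undergoes no phase shift.
Exactly one π shift → a net half-wave offset.
So the condition for constructive reflection is 2 n t = (m + ½) λ.
λ = 2 n t / (m + ½). The fifth-longest wavelength is m = 4: λ = 2 × 2.46 × 655 / 4.50 = 716 nm.

716 nm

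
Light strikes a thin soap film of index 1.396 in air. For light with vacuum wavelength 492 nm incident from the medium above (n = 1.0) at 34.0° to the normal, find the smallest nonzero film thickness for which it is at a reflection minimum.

192 nm

At the upper boundary (n = 1.0 to n = 1.396) the reflected ray undergoes a half-wave phase shift.
Bottom surface (1.396 → 1.0): reflection off a lower-index medium gives no phase shift.
Net: one phase inversion between the two reflected rays.
With one net inversion, destructive interference in reflection requires 2 n t cos θ_r = m λ.
Snell's law: 1.0 sin 34.0° = 1.396 sin θ_r → sin θ_r = 0.401, cos θ_r = 0.916.
Minimum nonzero at m = 1: t = λ / (2 n cos θ_r) = 492 / (2 × 1.396 × 0.916) = 192 nm.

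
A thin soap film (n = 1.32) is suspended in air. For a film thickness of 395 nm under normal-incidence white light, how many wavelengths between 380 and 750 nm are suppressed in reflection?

Top surface (1.0 → 1.32): reflection off a higher-index medium gives a half-wave phase shift.
Bottom surface (1.32 → 1.0): reflection off a lower-index medium gives no phase shift.
The two reflections differ by half a wavelength.
For dark reflection here: 2 n t = m λ.
λ = 2 n t / m = 1043 / m nm.
m=1: 1043 nm (IR); m=2: 521 nm (visible); m=3: 348 nm (UV).

1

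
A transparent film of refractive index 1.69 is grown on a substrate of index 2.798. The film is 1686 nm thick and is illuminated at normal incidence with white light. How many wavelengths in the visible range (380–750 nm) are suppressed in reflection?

7

At the upper boundary (n = 1.0 to n = 1.69) the reflected ray undergoes a half-wave phase shift.
At the lower boundary (n = 1.69 to n = 2.798) the reflected ray undergoes a half-wave phase shift.
Net: no relative phase inversion (both shifts match).
For minimum reflection here: 2 n t = (m + ½) λ.
λ = 2 n t / (m + ½) = 5699 / (m + ½) nm.
m=7: 760 nm (IR); m=8: 670 nm (visible); m=9: 600 nm (visible); m=10: 543 nm (visible); m=11: 496 nm (visible); m=12: 456 nm (visible); m=13: 422 nm (visible); m=14: 393 nm (visible); m=15: 368 nm (UV).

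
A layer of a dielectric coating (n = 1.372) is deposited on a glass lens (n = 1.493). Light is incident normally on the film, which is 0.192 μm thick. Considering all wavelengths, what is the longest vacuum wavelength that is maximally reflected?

527 nm

Top surface (1.0 → 1.372): reflection off a higher-index medium gives a half-wave phase shift.
At the lower boundary (n = 1.372 to n = 1.493) the reflected ray undergoes a half-wave phase shift.
Zero or two π shifts → no net half-wave offset.
With no net inversion, constructive interference in reflection requires 2 n t = m λ.
λ = 2 n t / m. The longest wavelength is m = 1: λ = 2 × 1.372 × 192 / 1.00 = 527 nm.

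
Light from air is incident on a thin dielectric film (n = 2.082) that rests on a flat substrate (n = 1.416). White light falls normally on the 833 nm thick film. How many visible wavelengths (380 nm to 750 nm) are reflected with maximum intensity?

4

Top surface (1.0 → 2.082): reflection off a higher-index medium gives a half-wave phase shift.
Ray reflecting at the bottom interface goes from n = 2.082 toward n = 1.416: no phase shift.
The two reflections differ by half a wavelength.
With one net inversion, constructive interference in reflection requires 2 n t = (m + ½) λ.
λ = 2 n t / (m + ½) = 3469 / (m + ½) nm.
m=4: 771 nm (IR); m=5: 631 nm (visible); m=6: 534 nm (visible); m=7: 462 nm (visible); m=8: 408 nm (visible); m=9: 365 nm (UV).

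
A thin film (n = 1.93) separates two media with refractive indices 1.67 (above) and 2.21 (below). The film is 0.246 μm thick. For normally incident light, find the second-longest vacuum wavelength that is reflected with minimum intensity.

Top surface (1.67 → 1.93): reflection off a higher-index medium gives a half-wave phase shift.
Ray reflecting at the bottom interface goes from n = 1.93 toward n = 2.21: a half-wave phase shift.
Zero or two π shifts → no net half-wave offset.
So the condition for destructive reflection is 2 n t = (m + ½) λ.
λ = 2 n t / (m + ½). The second-longest wavelength is m = 1: λ = 2 × 1.93 × 246 / 1.50 = 633 nm.

633 nm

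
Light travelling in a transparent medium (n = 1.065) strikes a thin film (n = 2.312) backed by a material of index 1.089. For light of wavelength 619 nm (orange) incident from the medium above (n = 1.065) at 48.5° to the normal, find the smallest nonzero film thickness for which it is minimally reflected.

143 nm

Ray reflecting at the top interface goes from n = 1.065 toward n = 2.312: a half-wave phase shift.
Bottom surface (2.312 → 1.089): reflection off a lower-index medium gives no phase shift.
The two reflections differ by half a wavelength.
So the condition for destructive reflection is 2 n t cos θ_r = m λ.
Snell's law: 1.065 sin 48.5° = 2.312 sin θ_r → sin θ_r = 0.345, cos θ_r = 0.939.
Minimum nonzero at m = 1: t = λ / (2 n cos θ_r) = 619 / (2 × 2.312 × 0.939) = 143 nm.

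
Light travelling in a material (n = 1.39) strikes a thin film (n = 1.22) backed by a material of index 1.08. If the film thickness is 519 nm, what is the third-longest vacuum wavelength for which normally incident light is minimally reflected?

507 nm

Top surface (1.39 → 1.22): reflection off a lower-index medium gives no phase shift.
Ray reflecting at the bottom interface goes from n = 1.22 toward n = 1.08: no phase shift.
Zero or two π shifts → no net half-wave offset.
With no net inversion, destructive interference in reflection requires 2 n t = (m + ½) λ.
λ = 2 n t / (m + ½). The third-longest wavelength is m = 2: λ = 2 × 1.22 × 519 / 2.50 = 507 nm.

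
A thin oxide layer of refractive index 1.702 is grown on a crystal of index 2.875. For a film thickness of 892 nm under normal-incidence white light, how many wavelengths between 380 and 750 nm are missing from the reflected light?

Top surface (1.0 → 1.702): reflection off a higher-index medium gives a half-wave phase shift.
Ray reflecting at the bottom interface goes from n = 1.702 toward n = 2.875: a half-wave phase shift.
The two reflections carry the same phase change, so no net offset.
So the condition for destructive reflection is 2 n t = (m + ½) λ.
λ = 2 n t / (m + ½) = 3036 / (m + ½) nm.
m=3: 868 nm (IR); m=4: 675 nm (visible); m=5: 552 nm (visible); m=6: 467 nm (visible); m=7: 405 nm (visible); m=8: 357 nm (UV).

4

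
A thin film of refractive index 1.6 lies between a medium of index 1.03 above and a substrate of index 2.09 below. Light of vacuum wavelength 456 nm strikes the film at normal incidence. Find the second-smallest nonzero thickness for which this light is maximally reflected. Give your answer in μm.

Top surface (1.03 → 1.6): reflection off a higher-index medium gives a half-wave phase shift.
Ray reflecting at the bottom interface goes from n = 1.6 toward n = 2.09: a half-wave phase shift.
Zero or two π shifts → no net half-wave offset.
So the condition for constructive reflection is 2 n t = m λ.
The second-smallest nonzero thickness corresponds to m = 2: t = m λ / (2 n) = 2.00 × 456 / (2 × 1.6) = 285 nm.

0.285 μm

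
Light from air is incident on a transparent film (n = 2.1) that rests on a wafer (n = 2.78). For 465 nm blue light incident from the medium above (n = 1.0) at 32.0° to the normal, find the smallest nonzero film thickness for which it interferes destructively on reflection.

57.2 nm

Ray reflecting at the top interface goes from n = 1.0 toward n = 2.1: a half-wave phase shift.
Ray reflecting at the bottom interface goes from n = 2.1 toward n = 2.78: a half-wave phase shift.
Net: no relative phase inversion (both shifts match).
For dark reflection here: 2 n t cos θ_r = (m + ½) λ.
Snell's law: 1.0 sin 32.0° = 2.1 sin θ_r → sin θ_r = 0.252, cos θ_r = 0.968.
Minimum at m = 0: t = λ / (4 n cos θ_r) = 465 / (4 × 2.1 × 0.968) = 57.2 nm.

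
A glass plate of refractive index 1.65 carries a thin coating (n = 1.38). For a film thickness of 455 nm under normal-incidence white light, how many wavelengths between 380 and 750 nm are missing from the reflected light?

Ray reflecting at the top interface goes from n = 1.0 toward n = 1.38: a half-wave phase shift.
Bottom surface (1.38 → 1.65): reflection off a higher-index medium gives a half-wave phase shift.
The two reflections carry the same phase change, so no net offset.
With no net inversion, destructive interference in reflection requires 2 n t = (m + ½) λ.
λ = 2 n t / (m + ½) = 1256 / (m + ½) nm.
m=1: 837 nm (IR); m=2: 502 nm (visible); m=3: 359 nm (UV).

1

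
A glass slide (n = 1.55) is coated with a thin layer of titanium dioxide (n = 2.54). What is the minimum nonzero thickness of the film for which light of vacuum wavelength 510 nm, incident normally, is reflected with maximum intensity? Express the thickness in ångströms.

502 Å

Ray reflecting at the top interface goes from n = 1.0 toward n = 2.54: a half-wave phase shift.
Ray reflecting at the bottom interface goes from n = 2.54 toward n = 1.55: no phase shift.
Exactly one π shift → a net half-wave offset.
For bright reflection here: 2 n t = (m + ½) λ.
Minimum at m = 0: t = λ / (4 n) = 510 / (4 × 2.54) = 50.2 nm.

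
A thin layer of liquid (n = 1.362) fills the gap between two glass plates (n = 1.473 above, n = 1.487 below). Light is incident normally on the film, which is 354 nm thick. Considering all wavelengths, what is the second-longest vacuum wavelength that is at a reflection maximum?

Top surface (1.473 → 1.362): reflection off a lower-index medium gives no phase shift.
Ray reflecting at the bottom interface goes from n = 1.362 toward n = 1.487: a half-wave phase shift.
Net: one phase inversion between the two reflected rays.
So the condition for constructive reflection is 2 n t = (m + ½) λ.
λ = 2 n t / (m + ½). The second-longest wavelength is m = 1: λ = 2 × 1.362 × 354 / 1.50 = 643 nm.

643 nm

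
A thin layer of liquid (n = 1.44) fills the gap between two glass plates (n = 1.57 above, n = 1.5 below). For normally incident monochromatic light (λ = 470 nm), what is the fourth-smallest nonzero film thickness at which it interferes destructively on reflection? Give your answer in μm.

0.653 μm

At the upper boundary (n = 1.57 to n = 1.44) the reflected ray undergoes no phase shift.
Bottom surface (1.44 → 1.5): reflection off a higher-index medium gives a half-wave phase shift.
Exactly one π shift → a net half-wave offset.
So the condition for destructive reflection is 2 n t = m λ.
The fourth-smallest nonzero thickness corresponds to m = 4: t = m λ / (2 n) = 4.00 × 470 / (2 × 1.44) = 653 nm.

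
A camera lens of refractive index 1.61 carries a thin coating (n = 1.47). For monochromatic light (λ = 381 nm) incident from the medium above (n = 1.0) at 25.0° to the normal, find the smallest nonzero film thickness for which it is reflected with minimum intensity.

67.7 nm

Top surface (1.0 → 1.47): reflection off a higher-index medium gives a half-wave phase shift.
At the lower boundary (n = 1.47 to n = 1.61) the reflected ray undergoes a half-wave phase shift.
The two reflections carry the same phase change, so no net offset.
With no net inversion, destructive interference in reflection requires 2 n t cos θ_r = (m + ½) λ.
Snell's law: 1.0 sin 25.0° = 1.47 sin θ_r → sin θ_r = 0.287, cos θ_r = 0.958.
Minimum at m = 0: t = λ / (4 n cos θ_r) = 381 / (4 × 1.47 × 0.958) = 67.7 nm.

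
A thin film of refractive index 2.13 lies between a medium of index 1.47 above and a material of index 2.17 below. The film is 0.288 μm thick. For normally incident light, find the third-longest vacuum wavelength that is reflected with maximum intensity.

At the upper boundary (n = 1.47 to n = 2.13) the reflected ray undergoes a half-wave phase shift.
Ray reflecting at the bottom interface goes from n = 2.13 toward n = 2.17: a half-wave phase shift.
Zero or two π shifts → no net half-wave offset.
With no net inversion, constructive interference in reflection requires 2 n t = m λ.
λ = 2 n t / m. The third-longest wavelength is m = 3: λ = 2 × 2.13 × 288 / 3.00 = 409 nm.

409 nm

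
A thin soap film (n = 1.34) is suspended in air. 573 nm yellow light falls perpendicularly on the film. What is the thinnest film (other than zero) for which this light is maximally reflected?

Ray reflecting at the top interface goes from n = 1.0 toward n = 1.34: a half-wave phase shift.
Ray reflecting at the bottom interface goes from n = 1.34 toward n = 1.0: no phase shift.
The two reflections differ by half a wavelength.
So the condition for constructive reflection is 2 n t = (m + ½) λ.
Minimum at m = 0: t = λ / (4 n) = 573 / (4 × 1.34) = 107 nm.

107 nm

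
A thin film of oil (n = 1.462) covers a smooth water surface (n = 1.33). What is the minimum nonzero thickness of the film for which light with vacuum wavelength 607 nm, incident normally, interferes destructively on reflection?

Ray reflecting at the top interface goes from n = 1.0 toward n = 1.462: a half-wave phase shift.
At the lower boundary (n = 1.462 to n = 1.33) the reflected ray undergoes no phase shift.
Exactly one π shift → a net half-wave offset.
For weak reflection here: 2 n t = m λ.
Minimum nonzero at m = 1: t = λ / (2 n) = 607 / (2 × 1.462) = 208 nm.

208 nm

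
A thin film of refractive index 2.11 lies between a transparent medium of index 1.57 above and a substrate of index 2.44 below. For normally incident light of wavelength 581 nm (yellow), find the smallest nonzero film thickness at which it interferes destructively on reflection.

68.8 nm

Ray reflecting at the top interface goes from n = 1.57 toward n = 2.11: a half-wave phase shift.
Ray reflecting at the bottom interface goes from n = 2.11 toward n = 2.44: a half-wave phase shift.
Net: no relative phase inversion (both shifts match).
So the condition for destructive reflection is 2 n t = (m + ½) λ.
Minimum at m = 0: t = λ / (4 n) = 581 / (4 × 2.11) = 68.8 nm.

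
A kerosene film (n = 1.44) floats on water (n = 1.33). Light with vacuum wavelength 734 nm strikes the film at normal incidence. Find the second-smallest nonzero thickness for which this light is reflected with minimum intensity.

At the upper boundary (n = 1.0 to n = 1.44) the reflected ray undergoes a half-wave phase shift.
Ray reflecting at the bottom interface goes from n = 1.44 toward n = 1.33: no phase shift.
Exactly one π shift → a net half-wave offset.
With one net inversion, destructive interference in reflection requires 2 n t = m λ.
The second-smallest nonzero thickness corresponds to m = 2: t = m λ / (2 n) = 2.00 × 734 / (2 × 1.44) = 510 nm.

510 nm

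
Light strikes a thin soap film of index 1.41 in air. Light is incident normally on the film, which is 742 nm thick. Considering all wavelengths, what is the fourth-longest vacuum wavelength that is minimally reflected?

Ray reflecting at the top interface goes from n = 1.0 toward n = 1.41: a half-wave phase shift.
Ray reflecting at the bottom interface goes from n = 1.41 toward n = 1.0: no phase shift.
Exactly one π shift → a net half-wave offset.
With one net inversion, destructive interference in reflection requires 2 n t = m λ.
λ = 2 n t / m. The fourth-longest wavelength is m = 4: λ = 2 × 1.41 × 742 / 4.00 = 523 nm.

523 nm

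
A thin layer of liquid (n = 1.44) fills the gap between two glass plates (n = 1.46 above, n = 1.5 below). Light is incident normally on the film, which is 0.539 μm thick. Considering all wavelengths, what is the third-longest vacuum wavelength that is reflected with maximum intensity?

Ray reflecting at the top interface goes from n = 1.46 toward n = 1.44: no phase shift.
Ray reflecting at the bottom interface goes from n = 1.44 toward n = 1.5: a half-wave phase shift.
Exactly one π shift → a net half-wave offset.
For strong reflection here: 2 n t = (m + ½) λ.
λ = 2 n t / (m + ½). The third-longest wavelength is m = 2: λ = 2 × 1.44 × 539 / 2.50 = 621 nm.

621 nm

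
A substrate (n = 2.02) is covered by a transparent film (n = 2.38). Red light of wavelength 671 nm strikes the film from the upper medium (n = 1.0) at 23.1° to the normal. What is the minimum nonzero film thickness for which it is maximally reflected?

Top surface (1.0 → 2.38): reflection off a higher-index medium gives a half-wave phase shift.
Ray reflecting at the bottom interface goes from n = 2.38 toward n = 2.02: no phase shift.
Net: one phase inversion between the two reflected rays.
With one net inversion, constructive interference in reflection requires 2 n t cos θ_r = (m + ½) λ.
Snell's law: 1.0 sin 23.1° = 2.38 sin θ_r → sin θ_r = 0.165, cos θ_r = 0.986.
Minimum at m = 0: t = λ / (4 n cos θ_r) = 671 / (4 × 2.38 × 0.986) = 71.5 nm.

71.5 nm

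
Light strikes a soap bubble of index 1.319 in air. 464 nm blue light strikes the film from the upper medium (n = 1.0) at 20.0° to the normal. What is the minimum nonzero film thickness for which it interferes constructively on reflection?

Ray reflecting at the top interface goes from n = 1.0 toward n = 1.319: a half-wave phase shift.
Bottom surface (1.319 → 1.0): reflection off a lower-index medium gives no phase shift.
The two reflections differ by half a wavelength.
So the condition for constructive reflection is 2 n t cos θ_r = (m + ½) λ.
Snell's law: 1.0 sin 20.0° = 1.319 sin θ_r → sin θ_r = 0.259, cos θ_r = 0.966.
Minimum at m = 0: t = λ / (4 n cos θ_r) = 464 / (4 × 1.319 × 0.966) = 91.1 nm.

91.1 nm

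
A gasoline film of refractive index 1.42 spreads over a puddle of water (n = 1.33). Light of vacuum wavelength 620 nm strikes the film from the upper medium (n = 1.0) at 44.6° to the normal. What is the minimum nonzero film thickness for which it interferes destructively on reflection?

251 nm

Top surface (1.0 → 1.42): reflection off a higher-index medium gives a half-wave phase shift.
At the lower boundary (n = 1.42 to n = 1.33) the reflected ray undergoes no phase shift.
The two reflections differ by half a wavelength.
For weak reflection here: 2 n t cos θ_r = m λ.
Snell's law: 1.0 sin 44.6° = 1.42 sin θ_r → sin θ_r = 0.494, cos θ_r = 0.869.
Minimum nonzero at m = 1: t = λ / (2 n cos θ_r) = 620 / (2 × 1.42 × 0.869) = 251 nm.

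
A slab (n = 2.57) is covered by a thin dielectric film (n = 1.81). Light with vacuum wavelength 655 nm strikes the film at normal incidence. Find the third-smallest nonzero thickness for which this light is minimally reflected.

Top surface (1.0 → 1.81): reflection off a higher-index medium gives a half-wave phase shift.
Bottom surface (1.81 → 2.57): reflection off a higher-index medium gives a half-wave phase shift.
Net: no relative phase inversion (both shifts match).
With no net inversion, destructive interference in reflection requires 2 n t = (m + ½) λ.
The third-smallest nonzero thickness corresponds to m = 2: t = (m + ½) λ / (2 n) = 2.50 × 655 / (2 × 1.81) = 452 nm.

452 nm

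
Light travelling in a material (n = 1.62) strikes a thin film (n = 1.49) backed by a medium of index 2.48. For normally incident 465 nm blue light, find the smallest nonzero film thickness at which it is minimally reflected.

156 nm

At the upper boundary (n = 1.62 to n = 1.49) the reflected ray undergoes no phase shift.
At the lower boundary (n = 1.49 to n = 2.48) the reflected ray undergoes a half-wave phase shift.
Net: one phase inversion between the two reflected rays.
So the condition for destructive reflection is 2 n t = m λ.
Minimum nonzero at m = 1: t = λ / (2 n) = 465 / (2 × 1.49) = 156 nm.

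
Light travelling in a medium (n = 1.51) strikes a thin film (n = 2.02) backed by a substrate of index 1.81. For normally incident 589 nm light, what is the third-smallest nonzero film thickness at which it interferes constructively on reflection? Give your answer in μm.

0.364 μm

Ray reflecting at the top interface goes from n = 1.51 toward n = 2.02: a half-wave phase shift.
Bottom surface (2.02 → 1.81): reflection off a lower-index medium gives no phase shift.
Net: one phase inversion between the two reflected rays.
For bright reflection here: 2 n t = (m + ½) λ.
The third-smallest nonzero thickness corresponds to m = 2: t = (m + ½) λ / (2 n) = 2.50 × 589 / (2 × 2.02) = 364 nm.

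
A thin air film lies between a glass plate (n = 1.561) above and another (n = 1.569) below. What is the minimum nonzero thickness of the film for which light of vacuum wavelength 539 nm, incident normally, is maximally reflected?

135 nm

Top surface (1.561 → 1.0): reflection off a lower-index medium gives no phase shift.
Bottom surface (1.0 → 1.569): reflection off a higher-index medium gives a half-wave phase shift.
Exactly one π shift → a net half-wave offset.
So the condition for constructive reflection is 2 n t = (m + ½) λ.
Minimum at m = 0: t = λ / (4 n) = 539 / (4 × 1.0) = 135 nm.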